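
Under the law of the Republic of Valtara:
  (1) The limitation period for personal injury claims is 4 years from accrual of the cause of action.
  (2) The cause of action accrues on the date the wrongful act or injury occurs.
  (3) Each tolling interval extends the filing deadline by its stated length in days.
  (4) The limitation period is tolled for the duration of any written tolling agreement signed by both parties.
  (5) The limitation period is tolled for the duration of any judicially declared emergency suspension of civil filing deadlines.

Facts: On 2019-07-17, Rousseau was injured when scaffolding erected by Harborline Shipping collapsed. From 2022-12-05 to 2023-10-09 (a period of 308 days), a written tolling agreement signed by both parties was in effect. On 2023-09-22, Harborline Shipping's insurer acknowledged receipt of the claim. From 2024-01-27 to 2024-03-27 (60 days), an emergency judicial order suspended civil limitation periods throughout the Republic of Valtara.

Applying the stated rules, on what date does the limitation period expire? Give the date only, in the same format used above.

2024-07-19

The claim accrued on 2019-07-17, when the wrongful act occurred.
The untolled deadline — 4 years after 2019-07-17 — is 2023-07-17.
Because the written tolling agreement ran from 2022-12-05 to 2023-10-09, the deadline is extended by 308 days to 2024-05-20.
The period was tolled for 60 days by the emergency suspension of filing deadlines (2024-01-27 to 2024-03-27), pushing the deadline to 2024-07-19.
Nothing else in the chronology tolls or restarts the period.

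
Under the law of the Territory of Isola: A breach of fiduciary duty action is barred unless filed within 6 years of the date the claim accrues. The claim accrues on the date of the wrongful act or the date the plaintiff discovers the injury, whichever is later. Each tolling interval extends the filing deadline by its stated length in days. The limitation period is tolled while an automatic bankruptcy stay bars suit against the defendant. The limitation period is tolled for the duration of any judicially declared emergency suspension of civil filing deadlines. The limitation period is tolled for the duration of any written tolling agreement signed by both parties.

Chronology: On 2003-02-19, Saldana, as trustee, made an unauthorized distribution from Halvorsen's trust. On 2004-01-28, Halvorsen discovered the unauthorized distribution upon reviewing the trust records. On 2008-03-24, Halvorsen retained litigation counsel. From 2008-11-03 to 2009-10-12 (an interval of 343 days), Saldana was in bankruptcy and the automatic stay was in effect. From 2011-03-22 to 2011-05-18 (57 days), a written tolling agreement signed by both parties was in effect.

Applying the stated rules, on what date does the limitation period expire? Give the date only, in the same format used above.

Taking the later of the act (2003-02-19) and discovery (2004-01-28), the claim accrued on 2004-01-28.
Adding the 6 years base period to 2004-01-28 gives a deadline of 2010-01-28, before any tolling.
The automatic bankruptcy stay from 2008-11-03 to 2009-10-12 tolled the period for 343 days, extending the deadline to 2011-01-06.
The written tolling agreement from 2011-03-22 to 2011-05-18 began after the period had already run on 2011-01-06, so it has no tolling effect.
None of the other events listed affects the running of the period under the stated rules.

2011-01-06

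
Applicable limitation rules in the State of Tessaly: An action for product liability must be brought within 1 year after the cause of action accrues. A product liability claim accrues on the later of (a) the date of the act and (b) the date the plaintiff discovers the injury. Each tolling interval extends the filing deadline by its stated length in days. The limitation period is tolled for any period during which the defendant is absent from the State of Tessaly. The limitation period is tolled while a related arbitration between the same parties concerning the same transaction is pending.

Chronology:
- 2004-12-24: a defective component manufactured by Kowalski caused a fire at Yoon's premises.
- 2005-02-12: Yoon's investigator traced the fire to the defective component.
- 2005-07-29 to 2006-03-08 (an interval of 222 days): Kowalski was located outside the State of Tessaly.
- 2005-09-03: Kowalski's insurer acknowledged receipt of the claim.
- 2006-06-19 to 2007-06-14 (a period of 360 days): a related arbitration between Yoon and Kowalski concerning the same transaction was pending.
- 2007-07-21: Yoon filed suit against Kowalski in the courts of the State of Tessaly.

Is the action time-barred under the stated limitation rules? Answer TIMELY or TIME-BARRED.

Because discovery on 2005-02-12 post-dates the 2004-12-24 act, accrual under the later-of rule falls on 2005-02-12.
The untolled deadline — 1 year after 2005-02-12 — is 2006-02-12.
The defendant's absence from the jurisdiction from 2005-07-29 to 2006-03-08 tolled the period for 222 days, extending the deadline to 2006-09-22.
The period was tolled for 360 days by the pending related arbitration (2006-06-19 to 2007-06-14), pushing the deadline to 2007-09-17.
The other events in the timeline have no effect on the limitation period under the stated rules.
The 2007-07-21 filing precedes the 2007-09-17 deadline; the claim is timely.

TIMELY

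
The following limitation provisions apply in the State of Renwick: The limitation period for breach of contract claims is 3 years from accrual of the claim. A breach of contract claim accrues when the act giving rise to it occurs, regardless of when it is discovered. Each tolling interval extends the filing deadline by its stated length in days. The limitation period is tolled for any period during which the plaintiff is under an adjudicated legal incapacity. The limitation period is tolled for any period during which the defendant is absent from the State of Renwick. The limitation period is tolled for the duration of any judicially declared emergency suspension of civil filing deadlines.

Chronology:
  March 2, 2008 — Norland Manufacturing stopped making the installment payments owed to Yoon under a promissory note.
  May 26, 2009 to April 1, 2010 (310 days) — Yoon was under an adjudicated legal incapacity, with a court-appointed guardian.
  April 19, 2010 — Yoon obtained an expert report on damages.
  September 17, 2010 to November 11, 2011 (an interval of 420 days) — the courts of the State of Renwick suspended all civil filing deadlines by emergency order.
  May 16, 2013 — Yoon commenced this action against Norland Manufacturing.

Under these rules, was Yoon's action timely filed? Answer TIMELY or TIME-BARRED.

TIME-BARRED

The limitation period began to run on March 2, 2008.
Adding the 3 years base period to March 2, 2008 gives a deadline of March 2, 2011, before any tolling.
The period was tolled for 310 days by the plaintiff's legal incapacity (May 26, 2009 to April 1, 2010), pushing the deadline to January 6, 2012.
The period was tolled for 420 days by the emergency suspension of filing deadlines (September 17, 2010 to November 11, 2011), pushing the deadline to March 1, 2013.
Nothing else in the chronology tolls or restarts the period.
Yoon filed on May 16, 2013, after the March 1, 2013 deadline, so the action is time-barred.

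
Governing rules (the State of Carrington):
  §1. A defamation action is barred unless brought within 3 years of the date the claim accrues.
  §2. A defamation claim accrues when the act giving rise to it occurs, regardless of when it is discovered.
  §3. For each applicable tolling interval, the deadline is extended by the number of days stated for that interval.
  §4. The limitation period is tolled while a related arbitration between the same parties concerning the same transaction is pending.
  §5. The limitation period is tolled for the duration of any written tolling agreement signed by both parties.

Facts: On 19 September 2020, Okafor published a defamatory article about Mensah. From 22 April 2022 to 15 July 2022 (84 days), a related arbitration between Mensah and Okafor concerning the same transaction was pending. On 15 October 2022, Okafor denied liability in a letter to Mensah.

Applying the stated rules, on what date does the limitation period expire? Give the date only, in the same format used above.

The claim accrued on 19 September 2020, when the wrongful act occurred.
Adding the 3 years base period to 19 September 2020 gives a deadline of 19 September 2023, before any tolling.
The period was tolled for 84 days by the pending related arbitration (22 April 2022 to 15 July 2022), pushing the deadline to 12 December 2023.
The other events in the timeline have no effect on the limitation period under the stated rules.

12 December 2023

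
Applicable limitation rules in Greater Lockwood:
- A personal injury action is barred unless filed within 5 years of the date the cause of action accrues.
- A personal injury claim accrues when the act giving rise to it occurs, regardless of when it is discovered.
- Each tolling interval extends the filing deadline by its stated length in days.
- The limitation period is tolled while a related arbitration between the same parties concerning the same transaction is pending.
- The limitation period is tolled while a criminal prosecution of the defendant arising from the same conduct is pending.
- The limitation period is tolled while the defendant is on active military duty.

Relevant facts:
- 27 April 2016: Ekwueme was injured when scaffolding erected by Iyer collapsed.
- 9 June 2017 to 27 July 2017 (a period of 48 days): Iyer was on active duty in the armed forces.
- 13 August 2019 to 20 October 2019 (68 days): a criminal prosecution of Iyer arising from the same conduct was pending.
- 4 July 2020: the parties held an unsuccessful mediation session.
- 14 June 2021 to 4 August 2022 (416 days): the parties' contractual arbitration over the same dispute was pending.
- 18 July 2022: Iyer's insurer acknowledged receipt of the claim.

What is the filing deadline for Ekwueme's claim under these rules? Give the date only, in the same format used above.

11 October 2022

The claim accrued on 27 April 2016, when the wrongful act occurred.
5 years from 27 April 2016 is 27 April 2021.
The period was tolled for 48 days by the defendant's active military service (9 June 2017 to 27 July 2017), pushing the deadline to 14 June 2021.
Because the pending criminal prosecution ran from 13 August 2019 to 20 October 2019, the deadline is extended by 68 days to 21 August 2021.
The pending related arbitration from 14 June 2021 to 4 August 2022 tolled the period for 416 days, extending the deadline to 11 October 2022.
Nothing else in the chronology tolls or restarts the period.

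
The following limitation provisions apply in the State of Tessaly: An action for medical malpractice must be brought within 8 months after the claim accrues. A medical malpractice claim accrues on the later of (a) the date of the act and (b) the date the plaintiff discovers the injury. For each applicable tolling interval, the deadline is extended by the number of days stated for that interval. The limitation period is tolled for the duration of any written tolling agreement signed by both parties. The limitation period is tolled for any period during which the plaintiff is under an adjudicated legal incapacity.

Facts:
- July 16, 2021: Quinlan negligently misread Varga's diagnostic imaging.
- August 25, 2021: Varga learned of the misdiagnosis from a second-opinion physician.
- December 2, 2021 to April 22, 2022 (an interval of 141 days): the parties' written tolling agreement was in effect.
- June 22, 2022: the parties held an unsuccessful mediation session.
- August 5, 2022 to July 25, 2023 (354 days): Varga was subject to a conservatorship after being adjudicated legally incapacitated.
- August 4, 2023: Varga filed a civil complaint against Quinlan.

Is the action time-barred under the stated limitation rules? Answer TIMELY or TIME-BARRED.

Taking the later of the act (July 16, 2021) and discovery (August 25, 2021), the claim accrued on August 25, 2021.
The untolled deadline — 8 months after August 25, 2021 — is April 25, 2022.
Because the written tolling agreement ran from December 2, 2021 to April 22, 2022, the deadline is extended by 141 days to September 13, 2022.
Because the plaintiff's legal incapacity ran from August 5, 2022 to July 25, 2023, the deadline is extended by 354 days to September 2, 2023.
Nothing else in the chronology tolls or restarts the period.
The August 4, 2023 filing precedes the September 2, 2023 deadline; the claim is timely.

TIMELY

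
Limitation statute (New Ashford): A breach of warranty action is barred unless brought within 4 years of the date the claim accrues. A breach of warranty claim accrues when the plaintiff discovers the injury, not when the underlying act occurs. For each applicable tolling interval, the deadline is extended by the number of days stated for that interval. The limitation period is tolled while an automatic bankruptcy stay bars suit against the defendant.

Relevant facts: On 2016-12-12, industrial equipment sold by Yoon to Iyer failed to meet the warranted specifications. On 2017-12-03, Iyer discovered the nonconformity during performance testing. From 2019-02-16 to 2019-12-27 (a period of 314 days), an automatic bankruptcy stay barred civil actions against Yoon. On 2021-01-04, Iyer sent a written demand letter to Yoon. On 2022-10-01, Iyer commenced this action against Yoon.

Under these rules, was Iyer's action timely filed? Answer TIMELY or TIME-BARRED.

Under the discovery rule, the claim accrued on 2017-12-03, when Iyer discovered the injury — not on the 2016-12-12 date of the underlying act.
The untolled deadline — 4 years after 2017-12-03 — is 2021-12-03.
The automatic bankruptcy stay from 2019-02-16 to 2019-12-27 tolled the period for 314 days, extending the deadline to 2022-10-13.
None of the other events listed affects the running of the period under the stated rules.
Filing on 2022-10-01 beat the 2022-10-13 deadline — the action is timely.

TIMELY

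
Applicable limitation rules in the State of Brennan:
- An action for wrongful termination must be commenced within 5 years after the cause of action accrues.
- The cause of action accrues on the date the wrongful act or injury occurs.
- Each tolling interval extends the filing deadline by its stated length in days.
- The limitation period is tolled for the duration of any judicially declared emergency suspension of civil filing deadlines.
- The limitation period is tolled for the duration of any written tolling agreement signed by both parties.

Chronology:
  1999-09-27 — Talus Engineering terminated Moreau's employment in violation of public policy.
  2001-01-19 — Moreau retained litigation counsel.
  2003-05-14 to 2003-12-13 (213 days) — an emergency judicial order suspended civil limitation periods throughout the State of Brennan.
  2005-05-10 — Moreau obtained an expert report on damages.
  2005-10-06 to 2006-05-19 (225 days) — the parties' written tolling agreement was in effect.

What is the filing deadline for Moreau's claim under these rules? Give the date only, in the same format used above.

The claim accrued on 1999-09-27, when the wrongful act occurred.
Adding the 5 years base period to 1999-09-27 gives a deadline of 2004-09-27, before any tolling.
The emergency suspension of filing deadlines from 2003-05-14 to 2003-12-13 tolled the period for 213 days, extending the deadline to 2005-04-28.
The written tolling agreement starting 2005-10-06 came too late — the period had run on 2005-04-28 — and so does not extend the deadline.
The other events in the timeline have no effect on the limitation period under the stated rules.

2005-04-28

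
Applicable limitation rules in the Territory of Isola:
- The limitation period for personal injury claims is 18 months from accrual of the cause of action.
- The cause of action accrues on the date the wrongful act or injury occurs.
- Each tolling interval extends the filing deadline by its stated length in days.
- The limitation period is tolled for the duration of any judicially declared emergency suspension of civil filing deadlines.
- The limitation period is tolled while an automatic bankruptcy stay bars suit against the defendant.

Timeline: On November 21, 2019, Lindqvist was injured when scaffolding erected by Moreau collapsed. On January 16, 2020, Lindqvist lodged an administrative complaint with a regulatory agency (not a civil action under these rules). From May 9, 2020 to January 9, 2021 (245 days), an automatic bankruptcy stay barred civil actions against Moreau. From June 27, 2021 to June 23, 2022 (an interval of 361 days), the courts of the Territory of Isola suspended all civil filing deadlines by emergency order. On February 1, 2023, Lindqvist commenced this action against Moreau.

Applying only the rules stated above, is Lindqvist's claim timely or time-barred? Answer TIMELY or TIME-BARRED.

The cause of action accrued on November 21, 2019, the date of the act.
Adding the 18 months base period to November 21, 2019 gives a deadline of May 21, 2021, before any tolling.
The period was tolled for 245 days by the automatic bankruptcy stay (May 9, 2020 to January 9, 2021), pushing the deadline to January 21, 2022.
Because the emergency suspension of filing deadlines ran from June 27, 2021 to June 23, 2022, the deadline is extended by 361 days to January 17, 2023.
None of the other events listed affects the running of the period under the stated rules.
Filing on February 1, 2023 missed the January 17, 2023 deadline — the action is time-barred.

TIME-BARRED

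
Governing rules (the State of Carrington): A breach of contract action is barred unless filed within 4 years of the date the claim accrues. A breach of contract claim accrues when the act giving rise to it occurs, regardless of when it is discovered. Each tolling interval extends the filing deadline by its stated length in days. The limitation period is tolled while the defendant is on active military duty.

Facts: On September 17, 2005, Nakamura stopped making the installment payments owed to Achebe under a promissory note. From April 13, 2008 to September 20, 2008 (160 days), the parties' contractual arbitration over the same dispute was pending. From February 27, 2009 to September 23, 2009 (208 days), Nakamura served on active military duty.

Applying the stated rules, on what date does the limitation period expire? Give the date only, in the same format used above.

The claim accrued on September 17, 2005, the date of the act.
Adding the 4 years base period to September 17, 2005 gives a deadline of September 17, 2009, before any tolling.
Because the defendant's active military service ran from February 27, 2009 to September 23, 2009, the deadline is extended by 208 days to April 13, 2010.
The pending related arbitration from April 13, 2008 to September 20, 2008 does not toll the period, because no stated rule makes a pending arbitration a tolling event.

April 13, 2010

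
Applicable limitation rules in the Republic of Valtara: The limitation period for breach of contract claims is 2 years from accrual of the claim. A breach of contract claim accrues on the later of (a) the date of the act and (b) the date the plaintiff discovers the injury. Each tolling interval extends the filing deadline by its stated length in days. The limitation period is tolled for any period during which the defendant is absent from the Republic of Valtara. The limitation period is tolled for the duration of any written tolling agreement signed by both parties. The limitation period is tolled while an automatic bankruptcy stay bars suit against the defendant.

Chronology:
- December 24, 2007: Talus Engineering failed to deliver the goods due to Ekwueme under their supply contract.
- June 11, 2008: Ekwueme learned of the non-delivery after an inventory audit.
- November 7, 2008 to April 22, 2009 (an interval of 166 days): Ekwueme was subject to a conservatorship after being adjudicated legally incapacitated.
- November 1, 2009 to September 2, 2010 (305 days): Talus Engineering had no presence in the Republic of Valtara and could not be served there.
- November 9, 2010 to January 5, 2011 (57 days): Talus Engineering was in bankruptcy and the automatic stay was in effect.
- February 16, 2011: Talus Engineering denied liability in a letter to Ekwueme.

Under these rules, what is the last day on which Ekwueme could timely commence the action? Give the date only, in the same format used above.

The claim accrued on June 11, 2008 — the later of the December 24, 2007 act and the June 11, 2008 discovery.
Adding the 2 years base period to June 11, 2008 gives a deadline of June 11, 2010, before any tolling.
The period was tolled for 305 days by the defendant's absence from the jurisdiction (November 1, 2009 to September 2, 2010), pushing the deadline to April 12, 2011.
The period was tolled for 57 days by the automatic bankruptcy stay (November 9, 2010 to January 5, 2011), pushing the deadline to June 8, 2011.
Although the plaintiff's incapacity ran from November 7, 2008 to April 22, 2009, the stated rules do not make that a tolling event, so it is disregarded.
Nothing else in the chronology tolls or restarts the period.

June 8, 2011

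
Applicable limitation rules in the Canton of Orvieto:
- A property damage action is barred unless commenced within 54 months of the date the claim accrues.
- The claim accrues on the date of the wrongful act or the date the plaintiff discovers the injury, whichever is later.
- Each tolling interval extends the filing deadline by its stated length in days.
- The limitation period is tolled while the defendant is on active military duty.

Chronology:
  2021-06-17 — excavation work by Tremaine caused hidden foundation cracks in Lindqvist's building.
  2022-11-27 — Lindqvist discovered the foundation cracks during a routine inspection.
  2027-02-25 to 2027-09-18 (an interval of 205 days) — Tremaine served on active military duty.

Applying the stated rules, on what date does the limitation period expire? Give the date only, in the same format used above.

Because discovery on 2022-11-27 post-dates the 2021-06-17 act, accrual under the later-of rule falls on 2022-11-27.
The untolled deadline — 54 months after 2022-11-27 — is 2027-05-27.
Because the defendant's active military service ran from 2027-02-25 to 2027-09-18, the deadline is extended by 205 days to 2027-12-18.

2027-12-18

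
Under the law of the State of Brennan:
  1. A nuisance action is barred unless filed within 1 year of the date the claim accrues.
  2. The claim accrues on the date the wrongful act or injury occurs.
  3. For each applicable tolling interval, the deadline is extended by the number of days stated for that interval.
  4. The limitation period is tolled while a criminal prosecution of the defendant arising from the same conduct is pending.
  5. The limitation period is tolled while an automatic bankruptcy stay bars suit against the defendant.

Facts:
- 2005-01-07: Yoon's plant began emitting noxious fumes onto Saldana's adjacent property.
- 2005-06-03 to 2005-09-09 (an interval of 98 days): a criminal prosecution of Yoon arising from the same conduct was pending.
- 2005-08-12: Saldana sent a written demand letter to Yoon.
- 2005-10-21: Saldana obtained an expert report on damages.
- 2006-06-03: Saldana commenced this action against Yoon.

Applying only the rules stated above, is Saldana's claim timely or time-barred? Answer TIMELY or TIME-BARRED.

TIME-BARRED

The claim accrued on 2005-01-07, when the wrongful act occurred.
1 year from 2005-01-07 is 2006-01-07.
The period was tolled for 98 days by the pending criminal prosecution (2005-06-03 to 2005-09-09), pushing the deadline to 2006-04-15.
Nothing else in the chronology tolls or restarts the period.
Saldana filed on 2006-06-03, after the 2006-04-15 deadline, so the action is time-barred.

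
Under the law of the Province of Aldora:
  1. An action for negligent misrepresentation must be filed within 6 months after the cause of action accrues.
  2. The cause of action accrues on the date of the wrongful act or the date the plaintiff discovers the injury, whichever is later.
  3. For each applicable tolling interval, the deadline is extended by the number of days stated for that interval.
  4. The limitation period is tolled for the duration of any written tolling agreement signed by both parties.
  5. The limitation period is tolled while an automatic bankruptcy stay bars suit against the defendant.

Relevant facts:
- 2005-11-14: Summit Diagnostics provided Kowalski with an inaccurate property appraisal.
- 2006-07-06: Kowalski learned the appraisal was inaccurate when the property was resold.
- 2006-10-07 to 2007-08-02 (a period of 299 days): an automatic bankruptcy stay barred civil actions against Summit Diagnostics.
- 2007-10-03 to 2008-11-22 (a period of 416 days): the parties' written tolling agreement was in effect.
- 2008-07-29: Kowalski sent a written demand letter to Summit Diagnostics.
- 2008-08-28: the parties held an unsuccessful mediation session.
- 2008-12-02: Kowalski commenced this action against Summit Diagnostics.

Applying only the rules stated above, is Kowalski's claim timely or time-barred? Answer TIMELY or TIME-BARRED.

TIMELY

Because discovery on 2006-07-06 post-dates the 2005-11-14 act, accrual under the later-of rule falls on 2006-07-06.
6 months from 2006-07-06 is 2007-01-06.
The automatic bankruptcy stay from 2006-10-07 to 2007-08-02 tolled the period for 299 days, extending the deadline to 2007-11-01.
The written tolling agreement from 2007-10-03 to 2008-11-22 tolled the period for 416 days, extending the deadline to 2008-12-21.
Nothing else in the chronology tolls or restarts the period.
The 2008-12-02 filing precedes the 2008-12-21 deadline; the claim is timely.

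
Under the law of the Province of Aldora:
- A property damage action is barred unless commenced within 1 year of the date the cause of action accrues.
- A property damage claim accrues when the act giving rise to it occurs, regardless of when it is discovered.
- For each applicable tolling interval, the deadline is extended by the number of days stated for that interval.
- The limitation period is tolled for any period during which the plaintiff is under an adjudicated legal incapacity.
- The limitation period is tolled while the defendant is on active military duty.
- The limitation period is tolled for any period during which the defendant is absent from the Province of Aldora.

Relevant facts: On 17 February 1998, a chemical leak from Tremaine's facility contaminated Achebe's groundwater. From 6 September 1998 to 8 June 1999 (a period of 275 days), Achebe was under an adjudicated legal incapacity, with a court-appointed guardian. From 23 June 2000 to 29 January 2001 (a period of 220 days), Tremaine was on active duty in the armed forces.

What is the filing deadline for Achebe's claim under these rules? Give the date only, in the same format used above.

19 November 1999

The cause of action accrued on 17 February 1998, the date of the act.
Adding the 1 year base period to 17 February 1998 gives a deadline of 17 February 1999, before any tolling.
Because the plaintiff's legal incapacity ran from 6 September 1998 to 8 June 1999, the deadline is extended by 275 days to 19 November 1999.
By the time the defendant's active military service began on 23 June 2000, the limitation period had already expired on 19 November 1999; that interval cannot revive it.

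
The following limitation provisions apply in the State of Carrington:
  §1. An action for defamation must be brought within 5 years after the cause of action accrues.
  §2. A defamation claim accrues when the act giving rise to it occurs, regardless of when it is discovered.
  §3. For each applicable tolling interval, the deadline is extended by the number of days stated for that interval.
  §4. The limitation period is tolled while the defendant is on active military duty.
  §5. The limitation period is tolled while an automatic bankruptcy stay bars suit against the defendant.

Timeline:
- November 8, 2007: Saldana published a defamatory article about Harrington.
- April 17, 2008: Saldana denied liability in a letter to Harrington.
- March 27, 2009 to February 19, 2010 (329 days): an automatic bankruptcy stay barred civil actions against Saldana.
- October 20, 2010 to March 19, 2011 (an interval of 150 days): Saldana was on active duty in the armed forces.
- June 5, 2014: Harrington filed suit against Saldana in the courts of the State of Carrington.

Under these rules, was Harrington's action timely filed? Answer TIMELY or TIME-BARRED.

TIME-BARRED

The cause of action accrued on November 8, 2007, the date of the act.
The untolled deadline — 5 years after November 8, 2007 — is November 8, 2012.
Because the automatic bankruptcy stay ran from March 27, 2009 to February 19, 2010, the deadline is extended by 329 days to October 3, 2013.
The period was tolled for 150 days by the defendant's active military service (October 20, 2010 to March 19, 2011), pushing the deadline to March 2, 2014.
Nothing else in the chronology tolls or restarts the period.
Filing on June 5, 2014 missed the March 2, 2014 deadline — the action is time-barred.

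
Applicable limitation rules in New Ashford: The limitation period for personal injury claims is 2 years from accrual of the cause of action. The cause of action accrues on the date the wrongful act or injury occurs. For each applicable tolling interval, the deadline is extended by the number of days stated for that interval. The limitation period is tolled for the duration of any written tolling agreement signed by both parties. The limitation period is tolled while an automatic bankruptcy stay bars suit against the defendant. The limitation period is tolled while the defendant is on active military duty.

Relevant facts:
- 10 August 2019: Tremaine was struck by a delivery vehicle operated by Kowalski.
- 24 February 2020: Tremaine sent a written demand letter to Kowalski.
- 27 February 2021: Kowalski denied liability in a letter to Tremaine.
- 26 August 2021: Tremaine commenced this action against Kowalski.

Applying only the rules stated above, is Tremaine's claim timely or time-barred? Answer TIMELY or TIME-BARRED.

TIME-BARRED

The limitation period began to run on 10 August 2019.
Adding the 2 years base period to 10 August 2019 gives a deadline of 10 August 2021, before any tolling.
Nothing else in the chronology tolls or restarts the period.
Filing on 26 August 2021 missed the 10 August 2021 deadline — the action is time-barred.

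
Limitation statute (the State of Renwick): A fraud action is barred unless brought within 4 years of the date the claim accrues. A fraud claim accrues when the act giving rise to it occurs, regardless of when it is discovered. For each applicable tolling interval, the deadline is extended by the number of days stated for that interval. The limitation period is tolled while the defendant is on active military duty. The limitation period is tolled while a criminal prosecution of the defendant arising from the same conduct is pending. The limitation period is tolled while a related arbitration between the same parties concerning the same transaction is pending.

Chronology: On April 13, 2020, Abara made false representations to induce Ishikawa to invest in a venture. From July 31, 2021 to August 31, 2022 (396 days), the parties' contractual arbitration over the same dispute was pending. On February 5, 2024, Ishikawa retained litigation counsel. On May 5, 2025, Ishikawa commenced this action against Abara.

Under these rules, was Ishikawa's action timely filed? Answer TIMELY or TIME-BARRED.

TIMELY

The claim accrued on April 13, 2020, when the wrongful act occurred.
4 years from April 13, 2020 is April 13, 2024.
The period was tolled for 396 days by the pending related arbitration (July 31, 2021 to August 31, 2022), pushing the deadline to May 14, 2025.
None of the other events listed affects the running of the period under the stated rules.
Filing on May 5, 2025 beat the May 14, 2025 deadline — the action is timely.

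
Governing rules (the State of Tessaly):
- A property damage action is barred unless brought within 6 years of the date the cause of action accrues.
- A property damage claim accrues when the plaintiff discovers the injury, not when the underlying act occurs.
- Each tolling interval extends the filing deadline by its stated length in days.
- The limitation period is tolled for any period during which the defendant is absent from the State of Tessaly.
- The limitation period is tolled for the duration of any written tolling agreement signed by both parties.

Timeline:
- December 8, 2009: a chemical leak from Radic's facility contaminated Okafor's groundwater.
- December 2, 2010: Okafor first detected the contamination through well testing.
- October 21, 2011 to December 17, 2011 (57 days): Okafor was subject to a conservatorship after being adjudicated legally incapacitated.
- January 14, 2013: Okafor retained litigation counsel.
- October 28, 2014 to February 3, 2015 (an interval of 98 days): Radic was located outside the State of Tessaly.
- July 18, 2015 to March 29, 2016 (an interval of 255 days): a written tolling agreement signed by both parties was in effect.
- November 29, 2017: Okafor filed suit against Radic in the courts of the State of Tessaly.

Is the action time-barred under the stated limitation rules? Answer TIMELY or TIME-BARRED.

The claim did not accrue until Okafor discovered the injury on December 2, 2010; the December 8, 2009 act date does not start the clock under the stated rule.
6 years from December 2, 2010 is December 2, 2016.
The defendant's absence from the jurisdiction from October 28, 2014 to February 3, 2015 tolled the period for 98 days, extending the deadline to March 10, 2017.
The period was tolled for 255 days by the written tolling agreement (July 18, 2015 to March 29, 2016), pushing the deadline to November 20, 2017.
No stated provision tolls the period for the plaintiff's incapacity, so the interval from October 21, 2011 to December 17, 2011 has no effect on the deadline.
None of the other events listed affects the running of the period under the stated rules.
Filing on November 29, 2017 missed the November 20, 2017 deadline — the action is time-barred.

TIME-BARRED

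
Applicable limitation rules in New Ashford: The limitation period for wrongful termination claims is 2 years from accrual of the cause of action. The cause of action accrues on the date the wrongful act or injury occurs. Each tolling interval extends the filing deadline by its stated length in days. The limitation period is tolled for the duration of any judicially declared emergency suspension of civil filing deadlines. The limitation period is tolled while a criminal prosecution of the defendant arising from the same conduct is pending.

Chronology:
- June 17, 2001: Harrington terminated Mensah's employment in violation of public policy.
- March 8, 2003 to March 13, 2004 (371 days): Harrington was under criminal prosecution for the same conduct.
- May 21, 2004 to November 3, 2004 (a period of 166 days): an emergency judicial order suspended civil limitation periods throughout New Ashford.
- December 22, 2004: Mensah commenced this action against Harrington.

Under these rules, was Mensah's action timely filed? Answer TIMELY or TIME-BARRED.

The limitation period began to run on June 17, 2001.
The untolled deadline — 2 years after June 17, 2001 — is June 17, 2003.
The period was tolled for 371 days by the pending criminal prosecution (March 8, 2003 to March 13, 2004), pushing the deadline to June 22, 2004.
The emergency suspension of filing deadlines from May 21, 2004 to November 3, 2004 tolled the period for 166 days, extending the deadline to December 5, 2004.
Filing on December 22, 2004 missed the December 5, 2004 deadline — the action is time-barred.

TIME-BARRED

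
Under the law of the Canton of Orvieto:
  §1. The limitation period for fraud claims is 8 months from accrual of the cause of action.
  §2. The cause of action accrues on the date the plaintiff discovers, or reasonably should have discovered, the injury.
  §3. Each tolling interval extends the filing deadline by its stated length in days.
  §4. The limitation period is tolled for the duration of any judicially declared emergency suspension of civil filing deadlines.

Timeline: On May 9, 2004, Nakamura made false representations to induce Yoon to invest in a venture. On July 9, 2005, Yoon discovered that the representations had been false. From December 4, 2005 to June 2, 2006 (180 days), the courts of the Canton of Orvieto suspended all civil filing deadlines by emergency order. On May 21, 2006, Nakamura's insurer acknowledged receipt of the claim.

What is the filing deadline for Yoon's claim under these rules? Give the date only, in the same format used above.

Under the discovery rule, the claim accrued on July 9, 2005, when Yoon discovered the injury — not on the May 9, 2004 date of the underlying act.
Adding the 8 months base period to July 9, 2005 gives a deadline of March 9, 2006, before any tolling.
The period was tolled for 180 days by the emergency suspension of filing deadlines (December 4, 2005 to June 2, 2006), pushing the deadline to September 5, 2006.
Nothing else in the chronology tolls or restarts the period.

September 5, 2006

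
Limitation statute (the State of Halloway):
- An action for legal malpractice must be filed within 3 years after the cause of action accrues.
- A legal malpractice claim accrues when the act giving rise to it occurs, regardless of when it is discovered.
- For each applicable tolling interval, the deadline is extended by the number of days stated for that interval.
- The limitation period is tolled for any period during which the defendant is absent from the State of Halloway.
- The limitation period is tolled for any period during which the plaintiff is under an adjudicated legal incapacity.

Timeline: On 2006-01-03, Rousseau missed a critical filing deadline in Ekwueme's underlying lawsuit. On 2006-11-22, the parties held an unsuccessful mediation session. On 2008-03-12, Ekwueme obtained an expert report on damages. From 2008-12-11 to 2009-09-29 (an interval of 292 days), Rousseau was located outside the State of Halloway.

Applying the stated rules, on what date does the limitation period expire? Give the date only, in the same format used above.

The limitation period began to run on 2006-01-03.
The untolled deadline — 3 years after 2006-01-03 — is 2009-01-03.
Because the defendant's absence from the jurisdiction ran from 2008-12-11 to 2009-09-29, the deadline is extended by 292 days to 2009-10-22.
None of the other events listed affects the running of the period under the stated rules.

2009-10-22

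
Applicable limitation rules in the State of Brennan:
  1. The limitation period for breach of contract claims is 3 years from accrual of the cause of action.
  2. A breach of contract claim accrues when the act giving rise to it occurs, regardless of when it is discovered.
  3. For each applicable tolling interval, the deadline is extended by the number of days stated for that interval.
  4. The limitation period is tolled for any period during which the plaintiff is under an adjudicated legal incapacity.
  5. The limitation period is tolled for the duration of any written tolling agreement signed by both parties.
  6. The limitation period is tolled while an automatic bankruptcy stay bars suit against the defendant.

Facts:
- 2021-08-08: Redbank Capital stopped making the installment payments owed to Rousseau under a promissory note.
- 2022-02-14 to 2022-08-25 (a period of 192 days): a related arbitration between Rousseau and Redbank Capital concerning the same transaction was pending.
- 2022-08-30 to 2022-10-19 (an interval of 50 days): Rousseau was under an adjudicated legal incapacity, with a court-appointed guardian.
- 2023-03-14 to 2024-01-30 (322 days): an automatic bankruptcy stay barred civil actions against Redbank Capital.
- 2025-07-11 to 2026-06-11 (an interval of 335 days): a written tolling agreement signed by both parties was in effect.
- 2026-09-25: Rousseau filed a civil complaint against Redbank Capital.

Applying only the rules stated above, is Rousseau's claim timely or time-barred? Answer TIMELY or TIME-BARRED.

The claim accrued on 2021-08-08, when the wrongful act occurred.
The untolled deadline — 3 years after 2021-08-08 — is 2024-08-08.
The plaintiff's legal incapacity from 2022-08-30 to 2022-10-19 tolled the period for 50 days, extending the deadline to 2024-09-27.
The period was tolled for 322 days by the automatic bankruptcy stay (2023-03-14 to 2024-01-30), pushing the deadline to 2025-08-15.
Because the written tolling agreement ran from 2025-07-11 to 2026-06-11, the deadline is extended by 335 days to 2026-07-16.
Although a pending arbitration ran from 2022-02-14 to 2022-08-25, the stated rules do not make that a tolling event, so it is disregarded.
Rousseau filed on 2026-09-25, after the 2026-07-16 deadline, so the action is time-barred.

TIME-BARRED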